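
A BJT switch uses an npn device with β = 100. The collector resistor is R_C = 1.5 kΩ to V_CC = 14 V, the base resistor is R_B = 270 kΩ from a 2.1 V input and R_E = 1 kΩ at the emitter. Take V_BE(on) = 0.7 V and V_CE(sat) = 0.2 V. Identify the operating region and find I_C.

Assume active. Base-emitter loop: I_B = (V_BB − V_BE)/(R_B + (β+1)R_E) = (2.1 − 0.7)/(270 + 101×1) = 0.00377 mA.
I_C = β·I_B = 100×0.00377 = 0.377 mA.
V_CE = V_CC − I_C·R_C − I_E·R_E = 14 − 0.377×1.5 − 0.381×1 = 13.1 V > V_CE(sat), so the active-region assumption holds.

active; I_C ≈ 0.38 mA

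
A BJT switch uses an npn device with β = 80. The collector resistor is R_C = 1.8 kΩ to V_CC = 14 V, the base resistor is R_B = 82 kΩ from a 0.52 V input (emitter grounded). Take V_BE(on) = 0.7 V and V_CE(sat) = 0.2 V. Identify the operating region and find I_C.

V_BB = 0.52 V ≤ V_BE(on) = 0.7 V, so the base-emitter junction is not forward biased.
The transistor is in cutoff: I_B = I_C = 0.

cutoff; I_C ≈ 0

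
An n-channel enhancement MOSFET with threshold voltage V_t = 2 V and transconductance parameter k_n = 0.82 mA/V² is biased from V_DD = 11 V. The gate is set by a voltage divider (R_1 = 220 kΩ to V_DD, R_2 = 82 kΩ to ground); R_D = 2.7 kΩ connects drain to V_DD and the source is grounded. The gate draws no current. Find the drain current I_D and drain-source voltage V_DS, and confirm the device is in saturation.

V_G = V_DD·R_2/(R_1+R_2) = 11×82/302 = 2.99 V. With the source grounded, V_GS = V_G = 2.99 V.
Assume saturation: I_D = (k_n/2)(V_GS − V_t)² = (0.82/2)×(2.99 − 2)² = 0.41×0.987² = 0.399 mA.
V_DS = V_DD − I_D·R_D = 11 − 0.399×2.7 = 9.92 V.
Saturation requires V_DS ≥ V_GS − V_t = 0.987 V; 9.92 ≥ 0.987 ✓.

I_D ≈ 0.4 mA, V_DS ≈ 9.9 V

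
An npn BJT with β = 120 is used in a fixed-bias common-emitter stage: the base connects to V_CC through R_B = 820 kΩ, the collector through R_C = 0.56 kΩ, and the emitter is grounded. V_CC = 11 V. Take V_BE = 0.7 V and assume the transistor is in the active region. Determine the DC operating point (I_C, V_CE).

Base loop: V_CC = I_B·R_B + V_BE, so I_B = (11 − 0.7)/820 kΩ = 0.0126 mA.
In the active region I_C = β·I_B = 120 × 0.0126 = 1.51 mA.
Collector loop: V_CE = V_CC − I_C·R_C = 11 − 1.51×0.56 = 10.2 V.
Since V_CE = 10.2 V > V_CE(sat) ≈ 0.2 V, the transistor is in the active region as assumed.

I_C ≈ 1.5 mA, V_CE ≈ 10 V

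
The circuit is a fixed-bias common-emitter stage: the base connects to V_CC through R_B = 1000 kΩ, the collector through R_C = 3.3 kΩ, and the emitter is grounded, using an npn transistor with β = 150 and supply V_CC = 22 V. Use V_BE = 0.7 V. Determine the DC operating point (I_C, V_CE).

Base loop: V_CC = I_B·R_B + V_BE, so I_B = (22 − 0.7)/1000 kΩ = 0.0213 mA.
In the active region I_C = β·I_B = 150 × 0.0213 = 3.19 mA.
Collector loop: V_CE = V_CC − I_C·R_C = 22 − 3.19×3.3 = 11.5 V.
Since V_CE = 11.5 V > V_CE(sat) ≈ 0.2 V, the transistor is in the active region as assumed.

I_C ≈ 3.2 mA, V_CE ≈ 11 V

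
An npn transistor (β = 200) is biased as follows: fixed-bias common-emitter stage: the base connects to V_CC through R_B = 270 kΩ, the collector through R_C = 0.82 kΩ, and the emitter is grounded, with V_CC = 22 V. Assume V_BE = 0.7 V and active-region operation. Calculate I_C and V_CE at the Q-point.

I_C ≈ 16 mA, V_CE ≈ 9.1 V

Base loop: V_CC = I_B·R_B + V_BE, so I_B = (22 − 0.7)/270 kΩ = 0.0789 mA.
In the active region I_C = β·I_B = 200 × 0.0789 = 15.8 mA.
Collector loop: V_CE = V_CC − I_C·R_C = 22 − 15.8×0.82 = 9.06 V.
Since V_CE = 9.06 V > V_CE(sat) ≈ 0.2 V, the transistor is in the active region as assumed.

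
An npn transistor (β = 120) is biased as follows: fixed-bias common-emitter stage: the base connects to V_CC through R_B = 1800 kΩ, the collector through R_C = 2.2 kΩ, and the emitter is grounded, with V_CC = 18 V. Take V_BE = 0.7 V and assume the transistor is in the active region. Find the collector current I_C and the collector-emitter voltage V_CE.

Base loop: V_CC = I_B·R_B + V_BE, so I_B = (18 − 0.7)/1800 kΩ = 0.00961 mA.
In the active region I_C = β·I_B = 120 × 0.00961 = 1.15 mA.
Collector loop: V_CE = V_CC − I_C·R_C = 18 − 1.15×2.2 = 15.5 V.
Since V_CE = 15.5 V > V_CE(sat) ≈ 0.2 V, the transistor is in the active region as assumed.

I_C ≈ 1.2 mA, V_CE ≈ 15 V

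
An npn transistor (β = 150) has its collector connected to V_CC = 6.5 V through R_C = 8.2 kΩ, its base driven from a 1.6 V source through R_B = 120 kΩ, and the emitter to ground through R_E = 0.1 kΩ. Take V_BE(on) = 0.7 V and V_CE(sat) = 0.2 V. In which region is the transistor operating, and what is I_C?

Assume active: I_B = (1.6 − 0.7)/(120 + 151×0.1) = 0.00666 mA, I_C = β·I_B = 0.999 mA.
Then V_CE = 6.5 − 0.999×8.2 − 1.01×0.1 = -1.79 V < 0.2 V — the active assumption fails.
Re-solve with V_CE = 0.2 V. KCL at the emitter: V_E/R_E = (V_BB−0.7−V_E)/R_B + (V_CC−0.2−V_E)/R_C, giving V_E = 0.0766 V.
I_C = (V_CC − 0.2 − V_E)/R_C = (6.3 − 0.0766)/8.2 = 0.759 mA.
Check: I_B = (0.9 − 0.0766)/120 = 0.00686 mA, and β·I_B = 1.03 mA > I_C, confirming saturation.

saturation; I_C ≈ 0.76 mA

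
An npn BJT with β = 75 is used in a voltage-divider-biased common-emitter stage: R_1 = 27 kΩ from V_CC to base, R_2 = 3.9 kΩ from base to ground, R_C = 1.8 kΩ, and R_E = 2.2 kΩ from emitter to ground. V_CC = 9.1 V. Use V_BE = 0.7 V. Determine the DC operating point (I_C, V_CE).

I_C ≈ 0.2 mA, V_CE ≈ 8.3 V

Thevenize the base divider: V_Th = V_CC·R_2/(R_1+R_2) = 9.1×3.9/30.9 = 1.15 V, R_Th = R_1‖R_2 = 3.41 kΩ.
Base-emitter loop: V_Th = I_B·R_Th + V_BE + (β+1)I_B·R_E, so I_B = (1.15 − 0.7) / (3.41 + 76×2.2) = 0.00263 mA.
I_C = β·I_B = 75×0.00263 = 0.197 mA, and I_E = (β+1)I_B = 0.2 mA.
V_CE = V_CC − I_C·R_C − I_E·R_E = 9.1 − 0.197×1.8 − 0.2×2.2 = 8.31 V.
V_CE = 8.31 V > 0.2 V confirms active-region operation.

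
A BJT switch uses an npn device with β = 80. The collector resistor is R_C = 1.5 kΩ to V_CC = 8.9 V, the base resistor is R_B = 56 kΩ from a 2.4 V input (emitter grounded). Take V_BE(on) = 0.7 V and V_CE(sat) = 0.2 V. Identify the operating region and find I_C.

active; I_C ≈ 2.4 mA

Assume active. Base-emitter loop: I_B = (V_BB − V_BE)/R_B = (2.4 − 0.7)/56 = 0.0304 mA.
I_C = β·I_B = 80×0.0304 = 2.43 mA.
V_CE = V_CC − I_C·R_C = 8.9 − 2.43×1.5 = 5.26 V > V_CE(sat), so the active-region assumption holds.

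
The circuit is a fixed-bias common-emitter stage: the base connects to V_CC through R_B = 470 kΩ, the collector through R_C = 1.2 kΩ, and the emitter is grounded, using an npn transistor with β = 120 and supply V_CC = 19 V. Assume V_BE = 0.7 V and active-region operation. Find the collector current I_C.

Base loop: V_CC = I_B·R_B + V_BE, so I_B = (19 − 0.7)/470 kΩ = 0.0389 mA.
In the active region I_C = β·I_B = 120 × 0.0389 = 4.67 mA.
Collector loop: V_CE = V_CC − I_C·R_C = 19 − 4.67×1.2 = 13.4 V.
Since V_CE = 13.4 V > V_CE(sat) ≈ 0.2 V, the transistor is in the active region as assumed.

I_C ≈ 4.7 mA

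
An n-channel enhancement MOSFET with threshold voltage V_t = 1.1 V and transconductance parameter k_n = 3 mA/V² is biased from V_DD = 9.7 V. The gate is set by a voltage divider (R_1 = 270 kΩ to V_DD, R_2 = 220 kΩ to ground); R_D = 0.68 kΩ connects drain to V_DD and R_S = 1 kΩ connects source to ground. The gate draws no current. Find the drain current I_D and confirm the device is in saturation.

V_G = V_DD·R_2/(R_1+R_2) = 9.7×220/490 = 4.36 V.
Assume saturation: I_D = (k_n/2)(V_GS − V_t)² with V_GS = V_G − I_D·R_S = 4.36 − 1·I_D.
Substituting gives 1.5·I_D² − 10.8·I_D + 15.9 = 0, with roots I_D = 2.08 or 5.1 mA.
The root I_D = 5.1 mA gives V_GS = -0.744 V ≤ V_t, so take I_D = 2.08 mA.
Then V_GS = 2.28 V and V_DS = V_DD − I_D(R_D+R_S) = 9.7 − 2.08×1.68 = 6.21 V.
Saturation requires V_DS ≥ V_GS − V_t = 1.18 V; 6.21 ≥ 1.18 ✓.

I_D ≈ 2.1 mA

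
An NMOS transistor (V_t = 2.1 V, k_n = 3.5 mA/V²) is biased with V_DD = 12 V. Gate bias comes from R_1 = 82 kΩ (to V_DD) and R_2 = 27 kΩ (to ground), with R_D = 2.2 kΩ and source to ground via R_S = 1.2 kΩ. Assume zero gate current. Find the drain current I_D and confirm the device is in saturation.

I_D ≈ 0.35 mA

V_G = V_DD·R_2/(R_1+R_2) = 12×27/109 = 2.97 V.
Assume saturation: I_D = (k_n/2)(V_GS − V_t)² with V_GS = V_G − I_D·R_S = 2.97 − 1.2·I_D.
Substituting gives 2.52·I_D² − 4.66·I_D + 1.33 = 0, with roots I_D = 0.353 or 1.5 mA.
The root I_D = 1.5 mA gives V_GS = 1.17 V ≤ V_t, so take I_D = 0.353 mA.
Then V_GS = 2.55 V and V_DS = V_DD − I_D(R_D+R_S) = 12 − 0.353×3.4 = 10.8 V.
Saturation requires V_DS ≥ V_GS − V_t = 0.449 V; 10.8 ≥ 0.449 ✓.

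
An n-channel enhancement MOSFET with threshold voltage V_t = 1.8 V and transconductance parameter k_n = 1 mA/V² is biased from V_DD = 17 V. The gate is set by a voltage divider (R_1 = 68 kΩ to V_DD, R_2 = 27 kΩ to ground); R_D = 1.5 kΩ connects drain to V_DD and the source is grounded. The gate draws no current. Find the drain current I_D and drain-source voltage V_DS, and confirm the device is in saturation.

I_D ≈ 4.6 mA, V_DS ≈ 10 V

V_G = V_DD·R_2/(R_1+R_2) = 17×27/95 = 4.83 V. With the source grounded, V_GS = V_G = 4.83 V.
Assume saturation: I_D = (k_n/2)(V_GS − V_t)² = (1/2)×(4.83 − 1.8)² = 0.5×3.03² = 4.6 mA.
V_DS = V_DD − I_D·R_D = 17 − 4.6×1.5 = 10.1 V.
Saturation requires V_DS ≥ V_GS − V_t = 3.03 V; 10.1 ≥ 3.03 ✓.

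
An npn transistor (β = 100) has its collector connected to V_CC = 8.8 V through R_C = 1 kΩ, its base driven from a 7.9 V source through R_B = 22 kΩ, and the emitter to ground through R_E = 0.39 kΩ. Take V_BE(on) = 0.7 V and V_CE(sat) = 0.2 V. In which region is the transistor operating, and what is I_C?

saturation; I_C ≈ 6.1 mA

Assume active: I_B = (7.9 − 0.7)/(22 + 101×0.39) = 0.117 mA, I_C = β·I_B = 11.7 mA.
Then V_CE = 8.8 − 11.7×1 − 11.8×0.39 = -7.55 V < 0.2 V — the active assumption fails.
Re-solve with V_CE = 0.2 V. KCL at the emitter: V_E/R_E = (V_BB−0.7−V_E)/R_B + (V_CC−0.2−V_E)/R_C, giving V_E = 2.47 V.
I_C = (V_CC − 0.2 − V_E)/R_C = (8.6 − 2.47)/1 = 6.13 mA.
Check: I_B = (7.2 − 2.47)/22 = 0.215 mA, and β·I_B = 21.5 mA > I_C, confirming saturation.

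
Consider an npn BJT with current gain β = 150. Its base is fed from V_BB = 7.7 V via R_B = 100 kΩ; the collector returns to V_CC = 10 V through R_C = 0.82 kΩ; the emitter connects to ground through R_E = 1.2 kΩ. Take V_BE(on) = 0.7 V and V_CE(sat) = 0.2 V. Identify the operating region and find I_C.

active; I_C ≈ 3.7 mA

Assume active. Base-emitter loop: I_B = (V_BB − V_BE)/(R_B + (β+1)R_E) = (7.7 − 0.7)/(100 + 151×1.2) = 0.0249 mA.
I_C = β·I_B = 150×0.0249 = 3.73 mA.
V_CE = V_CC − I_C·R_C − I_E·R_E = 10 − 3.73×0.82 − 3.76×1.2 = 2.43 V > V_CE(sat), so the active-region assumption holds.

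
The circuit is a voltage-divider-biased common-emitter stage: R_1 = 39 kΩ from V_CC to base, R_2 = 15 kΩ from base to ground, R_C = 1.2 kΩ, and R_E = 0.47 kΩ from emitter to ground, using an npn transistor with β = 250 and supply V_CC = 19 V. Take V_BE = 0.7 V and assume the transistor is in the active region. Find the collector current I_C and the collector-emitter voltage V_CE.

I_C ≈ 8.9 mA, V_CE ≈ 4.1 V

Thevenize the base divider: V_Th = V_CC·R_2/(R_1+R_2) = 19×15/54 = 5.28 V, R_Th = R_1‖R_2 = 10.8 kΩ.
Base-emitter loop: V_Th = I_B·R_Th + V_BE + (β+1)I_B·R_E, so I_B = (5.28 − 0.7) / (10.8 + 251×0.47) = 0.0355 mA.
I_C = β·I_B = 250×0.0355 = 8.89 mA, and I_E = (β+1)I_B = 8.92 mA.
V_CE = V_CC − I_C·R_C − I_E·R_E = 19 − 8.89×1.2 − 8.92×0.47 = 4.14 V.
V_CE = 4.14 V > 0.2 V confirms active-region operation.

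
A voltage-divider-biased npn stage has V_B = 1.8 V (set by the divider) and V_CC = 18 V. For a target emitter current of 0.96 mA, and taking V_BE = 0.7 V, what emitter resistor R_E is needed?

V_E = V_B − V_BE = 1.8 − 0.7 = 1.1 V.
R_E = V_E / I_E = 1.1 / 0.96 = 1.15 kΩ.

R_E ≈ 1.1 kΩ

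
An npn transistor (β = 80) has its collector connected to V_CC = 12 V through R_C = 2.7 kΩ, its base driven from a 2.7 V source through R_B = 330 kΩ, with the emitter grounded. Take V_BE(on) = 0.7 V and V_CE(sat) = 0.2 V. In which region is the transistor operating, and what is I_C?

active; I_C ≈ 0.48 mA

Assume active. Base-emitter loop: I_B = (V_BB − V_BE)/R_B = (2.7 − 0.7)/330 = 0.00606 mA.
I_C = β·I_B = 80×0.00606 = 0.485 mA.
V_CE = V_CC − I_C·R_C = 12 − 0.485×2.7 = 10.7 V > V_CE(sat), so the active-region assumption holds.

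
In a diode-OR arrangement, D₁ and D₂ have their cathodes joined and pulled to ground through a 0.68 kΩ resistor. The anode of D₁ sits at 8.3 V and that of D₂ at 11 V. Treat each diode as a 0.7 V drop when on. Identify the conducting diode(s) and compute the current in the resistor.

Only D₂ conducts; I_R ≈ 15 mA

Assume both conduct. Then node N would need to be at both 8.3−0.7 = 7.6 V and 11−0.7 = 10.3 V, which is impossible.
Assume only D₂ conducts: V_N = 11 − 0.7 = 10.3 V, so I_R = 10.3/0.68 = 15.1 mA.
Check D₁: its anode-to-cathode voltage is 8.3 − 10.3 = -2 V < 0.7 V, so it is off. The assumption is consistent.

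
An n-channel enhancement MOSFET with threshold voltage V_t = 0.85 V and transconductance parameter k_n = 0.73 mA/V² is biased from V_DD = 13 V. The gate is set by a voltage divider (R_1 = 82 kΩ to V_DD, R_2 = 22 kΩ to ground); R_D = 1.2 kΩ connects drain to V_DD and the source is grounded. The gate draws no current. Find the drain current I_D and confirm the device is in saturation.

V_G = V_DD·R_2/(R_1+R_2) = 13×22/104 = 2.75 V. With the source grounded, V_GS = V_G = 2.75 V.
Assume saturation: I_D = (k_n/2)(V_GS − V_t)² = (0.73/2)×(2.75 − 0.85)² = 0.365×1.9² = 1.32 mA.
V_DS = V_DD − I_D·R_D = 13 − 1.32×1.2 = 11.4 V.
Saturation requires V_DS ≥ V_GS − V_t = 1.9 V; 11.4 ≥ 1.9 ✓.

I_D ≈ 1.3 mA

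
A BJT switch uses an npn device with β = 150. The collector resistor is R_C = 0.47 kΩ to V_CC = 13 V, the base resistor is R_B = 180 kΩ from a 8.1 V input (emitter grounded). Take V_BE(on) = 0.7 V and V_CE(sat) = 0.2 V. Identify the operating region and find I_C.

active; I_C ≈ 6.2 mA

Assume active. Base-emitter loop: I_B = (V_BB − V_BE)/R_B = (8.1 − 0.7)/180 = 0.0411 mA.
I_C = β·I_B = 150×0.0411 = 6.17 mA.
V_CE = V_CC − I_C·R_C = 13 − 6.17×0.47 = 10.1 V > V_CE(sat), so the active-region assumption holds.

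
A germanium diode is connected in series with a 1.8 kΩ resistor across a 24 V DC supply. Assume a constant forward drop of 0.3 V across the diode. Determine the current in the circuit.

KVL around the loop: 24 = V_D + I·R = 0.3 + I × 1.8 kΩ.
So I = (24 − 0.3) / 1.8 kΩ = 23.7 / 1.8 = 13.2 mA.

I ≈ 13 mA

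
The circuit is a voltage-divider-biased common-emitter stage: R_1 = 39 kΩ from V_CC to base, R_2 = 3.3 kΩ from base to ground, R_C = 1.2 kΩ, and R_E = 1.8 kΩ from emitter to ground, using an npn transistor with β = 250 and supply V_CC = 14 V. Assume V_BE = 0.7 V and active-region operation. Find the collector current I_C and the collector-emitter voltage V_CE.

I_C ≈ 0.22 mA, V_CE ≈ 13 V

Thevenize the base divider: V_Th = V_CC·R_2/(R_1+R_2) = 14×3.3/42.3 = 1.09 V, R_Th = R_1‖R_2 = 3.04 kΩ.
Base-emitter loop: V_Th = I_B·R_Th + V_BE + (β+1)I_B·R_E, so I_B = (1.09 − 0.7) / (3.04 + 251×1.8) = 0.000862 mA.
I_C = β·I_B = 250×0.000862 = 0.216 mA, and I_E = (β+1)I_B = 0.216 mA.
V_CE = V_CC − I_C·R_C − I_E·R_E = 14 − 0.216×1.2 − 0.216×1.8 = 13.4 V.
V_CE = 13.4 V > 0.2 V confirms active-region operation.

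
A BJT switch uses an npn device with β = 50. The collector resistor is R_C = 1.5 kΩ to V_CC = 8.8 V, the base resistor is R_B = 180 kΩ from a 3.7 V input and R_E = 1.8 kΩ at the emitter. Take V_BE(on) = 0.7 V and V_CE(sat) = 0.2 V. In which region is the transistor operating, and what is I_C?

Assume active. Base-emitter loop: I_B = (V_BB − V_BE)/(R_B + (β+1)R_E) = (3.7 − 0.7)/(180 + 51×1.8) = 0.011 mA.
I_C = β·I_B = 50×0.011 = 0.552 mA.
V_CE = V_CC − I_C·R_C − I_E·R_E = 8.8 − 0.552×1.5 − 0.563×1.8 = 6.96 V > V_CE(sat), so the active-region assumption holds.

active; I_C ≈ 0.55 mA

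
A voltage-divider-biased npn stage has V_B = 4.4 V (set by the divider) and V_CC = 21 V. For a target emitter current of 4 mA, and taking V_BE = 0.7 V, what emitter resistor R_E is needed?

R_E ≈ 0.93 kΩ

V_E = V_B − V_BE = 4.4 − 0.7 = 3.7 V.
R_E = V_E / I_E = 3.7 / 4 = 0.925 kΩ.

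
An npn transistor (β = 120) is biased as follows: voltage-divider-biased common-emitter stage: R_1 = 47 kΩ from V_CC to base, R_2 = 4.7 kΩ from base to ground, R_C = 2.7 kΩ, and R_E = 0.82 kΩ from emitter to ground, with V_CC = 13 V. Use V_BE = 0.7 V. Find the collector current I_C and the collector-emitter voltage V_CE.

Thevenize the base divider: V_Th = V_CC·R_2/(R_1+R_2) = 13×4.7/51.7 = 1.18 V, R_Th = R_1‖R_2 = 4.27 kΩ.
Base-emitter loop: V_Th = I_B·R_Th + V_BE + (β+1)I_B·R_E, so I_B = (1.18 − 0.7) / (4.27 + 121×0.82) = 0.00466 mA.
I_C = β·I_B = 120×0.00466 = 0.559 mA, and I_E = (β+1)I_B = 0.563 mA.
V_CE = V_CC − I_C·R_C − I_E·R_E = 13 − 0.559×2.7 − 0.563×0.82 = 11 V.
V_CE = 11 V > 0.2 V confirms active-region operation.

I_C ≈ 0.56 mA, V_CE ≈ 11 V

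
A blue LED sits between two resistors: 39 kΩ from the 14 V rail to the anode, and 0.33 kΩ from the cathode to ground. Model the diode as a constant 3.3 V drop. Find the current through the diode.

The two resistors are in series with the diode, so KVL gives 14 = I·39 + 3.3 + I·0.33.
I = (14 − 3.3) / (39 + 0.33) kΩ = 10.7 / 39.3 = 0.272 mA.

I ≈ 0.27 mA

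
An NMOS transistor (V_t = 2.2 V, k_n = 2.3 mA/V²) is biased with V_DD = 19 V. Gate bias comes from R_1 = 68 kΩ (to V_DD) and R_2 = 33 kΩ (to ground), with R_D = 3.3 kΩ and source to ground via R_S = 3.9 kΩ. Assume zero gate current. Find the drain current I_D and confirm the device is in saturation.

V_G = V_DD·R_2/(R_1+R_2) = 19×33/101 = 6.21 V.
Assume saturation: I_D = (k_n/2)(V_GS − V_t)² with V_GS = V_G − I_D·R_S = 6.21 − 3.9·I_D.
Substituting gives 17.5·I_D² − 37·I_D + 18.5 = 0, with roots I_D = 0.812 or 1.3 mA.
The root I_D = 1.3 mA gives V_GS = 1.14 V ≤ V_t, so take I_D = 0.812 mA.
Then V_GS = 3.04 V and V_DS = V_DD − I_D(R_D+R_S) = 19 − 0.812×7.2 = 13.2 V.
Saturation requires V_DS ≥ V_GS − V_t = 0.84 V; 13.2 ≥ 0.84 ✓.

I_D ≈ 0.81 mA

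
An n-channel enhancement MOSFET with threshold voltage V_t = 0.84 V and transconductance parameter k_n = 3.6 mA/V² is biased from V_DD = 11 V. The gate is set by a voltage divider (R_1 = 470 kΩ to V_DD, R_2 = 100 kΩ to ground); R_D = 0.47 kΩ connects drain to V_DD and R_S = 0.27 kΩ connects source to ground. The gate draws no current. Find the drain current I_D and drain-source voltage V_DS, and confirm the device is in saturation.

I_D ≈ 1.1 mA, V_DS ≈ 10 V

V_G = V_DD·R_2/(R_1+R_2) = 11×100/570 = 1.93 V.
Assume saturation: I_D = (k_n/2)(V_GS − V_t)² with V_GS = V_G − I_D·R_S = 1.93 − 0.27·I_D.
Substituting gives 0.131·I_D² − 2.06·I_D + 2.14 = 0, with roots I_D = 1.12 or 14.6 mA.
The root I_D = 14.6 mA gives V_GS = -2.01 V ≤ V_t, so take I_D = 1.12 mA.
Then V_GS = 1.63 V and V_DS = V_DD − I_D(R_D+R_S) = 11 − 1.12×0.74 = 10.2 V.
Saturation requires V_DS ≥ V_GS − V_t = 0.788 V; 10.2 ≥ 0.788 ✓.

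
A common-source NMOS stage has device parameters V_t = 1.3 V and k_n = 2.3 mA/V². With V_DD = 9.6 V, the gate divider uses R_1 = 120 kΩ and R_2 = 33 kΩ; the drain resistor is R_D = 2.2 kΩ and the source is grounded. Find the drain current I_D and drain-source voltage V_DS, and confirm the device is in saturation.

V_G = V_DD·R_2/(R_1+R_2) = 9.6×33/153 = 2.07 V. With the source grounded, V_GS = V_G = 2.07 V.
Assume saturation: I_D = (k_n/2)(V_GS − V_t)² = (2.3/2)×(2.07 − 1.3)² = 1.15×0.771² = 0.683 mA.
V_DS = V_DD − I_D·R_D = 9.6 − 0.683×2.2 = 8.1 V.
Saturation requires V_DS ≥ V_GS − V_t = 0.771 V; 8.1 ≥ 0.771 ✓.

I_D ≈ 0.68 mA, V_DS ≈ 8.1 V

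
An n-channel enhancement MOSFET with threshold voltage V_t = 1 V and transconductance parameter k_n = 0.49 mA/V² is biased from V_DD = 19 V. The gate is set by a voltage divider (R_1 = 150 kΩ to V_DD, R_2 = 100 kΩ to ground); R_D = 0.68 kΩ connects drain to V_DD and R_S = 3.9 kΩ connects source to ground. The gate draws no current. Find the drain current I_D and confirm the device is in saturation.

I_D ≈ 1.1 mA

V_G = V_DD·R_2/(R_1+R_2) = 19×100/250 = 7.6 V.
Assume saturation: I_D = (k_n/2)(V_GS − V_t)² with V_GS = V_G − I_D·R_S = 7.6 − 3.9·I_D.
Substituting gives 3.73·I_D² − 13.6·I_D + 10.7 = 0, with roots I_D = 1.14 or 2.51 mA.
The root I_D = 2.51 mA gives V_GS = -2.2 V ≤ V_t, so take I_D = 1.14 mA.
Then V_GS = 3.16 V and V_DS = V_DD − I_D(R_D+R_S) = 19 − 1.14×4.58 = 13.8 V.
Saturation requires V_DS ≥ V_GS − V_t = 2.16 V; 13.8 ≥ 2.16 ✓.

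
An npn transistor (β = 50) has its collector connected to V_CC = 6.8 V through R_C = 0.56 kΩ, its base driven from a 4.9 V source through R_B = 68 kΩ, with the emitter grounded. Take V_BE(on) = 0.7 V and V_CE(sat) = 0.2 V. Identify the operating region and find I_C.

active; I_C ≈ 3.1 mA

Assume active. Base-emitter loop: I_B = (V_BB − V_BE)/R_B = (4.9 − 0.7)/68 = 0.0618 mA.
I_C = β·I_B = 50×0.0618 = 3.09 mA.
V_CE = V_CC − I_C·R_C = 6.8 − 3.09×0.56 = 5.07 V > V_CE(sat), so the active-region assumption holds.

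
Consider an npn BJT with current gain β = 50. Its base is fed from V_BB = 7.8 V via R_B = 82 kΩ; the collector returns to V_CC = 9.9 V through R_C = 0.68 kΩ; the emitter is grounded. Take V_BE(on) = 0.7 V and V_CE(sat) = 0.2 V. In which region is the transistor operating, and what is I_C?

active; I_C ≈ 4.3 mA

Assume active. Base-emitter loop: I_B = (V_BB − V_BE)/R_B = (7.8 − 0.7)/82 = 0.0866 mA.
I_C = β·I_B = 50×0.0866 = 4.33 mA.
V_CE = V_CC − I_C·R_C = 9.9 − 4.33×0.68 = 6.96 V > V_CE(sat), so the active-region assumption holds.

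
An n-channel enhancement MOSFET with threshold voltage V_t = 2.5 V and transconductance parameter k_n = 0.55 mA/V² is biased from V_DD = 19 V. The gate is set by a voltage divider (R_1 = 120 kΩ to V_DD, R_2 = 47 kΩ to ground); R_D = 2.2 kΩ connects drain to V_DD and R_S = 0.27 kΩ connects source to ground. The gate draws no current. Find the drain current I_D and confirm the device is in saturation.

V_G = V_DD·R_2/(R_1+R_2) = 19×47/167 = 5.35 V.
Assume saturation: I_D = (k_n/2)(V_GS − V_t)² with V_GS = V_G − I_D·R_S = 5.35 − 0.27·I_D.
Substituting gives 0.02·I_D² − 1.42·I_D + 2.23 = 0, with roots I_D = 1.6 or 69.4 mA.
The root I_D = 69.4 mA gives V_GS = -13.4 V ≤ V_t, so take I_D = 1.6 mA.
Then V_GS = 4.91 V and V_DS = V_DD − I_D(R_D+R_S) = 19 − 1.6×2.47 = 15 V.
Saturation requires V_DS ≥ V_GS − V_t = 2.41 V; 15 ≥ 2.41 ✓.

I_D ≈ 1.6 mA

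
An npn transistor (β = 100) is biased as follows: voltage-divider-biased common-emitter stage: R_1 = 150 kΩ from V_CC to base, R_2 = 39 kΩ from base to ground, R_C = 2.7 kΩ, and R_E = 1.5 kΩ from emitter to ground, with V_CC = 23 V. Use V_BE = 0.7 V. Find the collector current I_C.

I_C ≈ 2.2 mA

Thevenize the base divider: V_Th = V_CC·R_2/(R_1+R_2) = 23×39/189 = 4.75 V, R_Th = R_1‖R_2 = 31 kΩ.
Base-emitter loop: V_Th = I_B·R_Th + V_BE + (β+1)I_B·R_E, so I_B = (4.75 − 0.7) / (31 + 101×1.5) = 0.0222 mA.
I_C = β·I_B = 100×0.0222 = 2.22 mA, and I_E = (β+1)I_B = 2.24 mA.
V_CE = V_CC − I_C·R_C − I_E·R_E = 23 − 2.22×2.7 − 2.24×1.5 = 13.7 V.
V_CE = 13.7 V > 0.2 V confirms active-region operation.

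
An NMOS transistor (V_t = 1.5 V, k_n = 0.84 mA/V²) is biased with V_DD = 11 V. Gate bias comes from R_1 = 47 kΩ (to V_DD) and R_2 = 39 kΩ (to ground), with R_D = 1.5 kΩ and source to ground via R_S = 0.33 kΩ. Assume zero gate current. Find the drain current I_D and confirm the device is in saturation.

V_G = V_DD·R_2/(R_1+R_2) = 11×39/86 = 4.99 V.
Assume saturation: I_D = (k_n/2)(V_GS − V_t)² with V_GS = V_G − I_D·R_S = 4.99 − 0.33·I_D.
Substituting gives 0.0457·I_D² − 1.97·I_D + 5.11 = 0, with roots I_D = 2.78 or 40.2 mA.
The root I_D = 40.2 mA gives V_GS = -8.29 V ≤ V_t, so take I_D = 2.78 mA.
Then V_GS = 4.07 V and V_DS = V_DD − I_D(R_D+R_S) = 11 − 2.78×1.83 = 5.92 V.
Saturation requires V_DS ≥ V_GS − V_t = 2.57 V; 5.92 ≥ 2.57 ✓.

I_D ≈ 2.8 mA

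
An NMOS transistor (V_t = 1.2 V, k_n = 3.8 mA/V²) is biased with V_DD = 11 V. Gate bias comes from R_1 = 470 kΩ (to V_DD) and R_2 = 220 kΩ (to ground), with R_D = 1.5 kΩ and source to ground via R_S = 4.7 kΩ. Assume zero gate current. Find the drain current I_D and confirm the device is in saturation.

V_G = V_DD·R_2/(R_1+R_2) = 11×220/690 = 3.51 V.
Assume saturation: I_D = (k_n/2)(V_GS − V_t)² with V_GS = V_G − I_D·R_S = 3.51 − 4.7·I_D.
Substituting gives 42·I_D² − 42.2·I_D + 10.1 = 0, with roots I_D = 0.394 or 0.612 mA.
The root I_D = 0.612 mA gives V_GS = 0.633 V ≤ V_t, so take I_D = 0.394 mA.
Then V_GS = 1.66 V and V_DS = V_DD − I_D(R_D+R_S) = 11 − 0.394×6.2 = 8.56 V.
Saturation requires V_DS ≥ V_GS − V_t = 0.455 V; 8.56 ≥ 0.455 ✓.

I_D ≈ 0.39 mA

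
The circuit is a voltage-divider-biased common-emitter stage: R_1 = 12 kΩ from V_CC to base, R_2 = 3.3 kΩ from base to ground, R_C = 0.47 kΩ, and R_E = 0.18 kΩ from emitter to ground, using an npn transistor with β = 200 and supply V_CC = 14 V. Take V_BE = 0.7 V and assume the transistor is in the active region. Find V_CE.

Thevenize the base divider: V_Th = V_CC·R_2/(R_1+R_2) = 14×3.3/15.3 = 3.02 V, R_Th = R_1‖R_2 = 2.59 kΩ.
Base-emitter loop: V_Th = I_B·R_Th + V_BE + (β+1)I_B·R_E, so I_B = (3.02 − 0.7) / (2.59 + 201×0.18) = 0.0598 mA.
I_C = β·I_B = 200×0.0598 = 12 mA, and I_E = (β+1)I_B = 12 mA.
V_CE = V_CC − I_C·R_C − I_E·R_E = 14 − 12×0.47 − 12×0.18 = 6.21 V.
V_CE = 6.21 V > 0.2 V confirms active-region operation.

V_CE ≈ 6.2 V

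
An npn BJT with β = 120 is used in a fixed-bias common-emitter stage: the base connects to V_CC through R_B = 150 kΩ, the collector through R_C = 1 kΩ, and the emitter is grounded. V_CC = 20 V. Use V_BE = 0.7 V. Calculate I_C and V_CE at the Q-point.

Base loop: V_CC = I_B·R_B + V_BE, so I_B = (20 − 0.7)/150 kΩ = 0.129 mA.
In the active region I_C = β·I_B = 120 × 0.129 = 15.4 mA.
Collector loop: V_CE = V_CC − I_C·R_C = 20 − 15.4×1 = 4.56 V.
Since V_CE = 4.56 V > V_CE(sat) ≈ 0.2 V, the transistor is in the active region as assumed.

I_C ≈ 15 mA, V_CE ≈ 4.6 V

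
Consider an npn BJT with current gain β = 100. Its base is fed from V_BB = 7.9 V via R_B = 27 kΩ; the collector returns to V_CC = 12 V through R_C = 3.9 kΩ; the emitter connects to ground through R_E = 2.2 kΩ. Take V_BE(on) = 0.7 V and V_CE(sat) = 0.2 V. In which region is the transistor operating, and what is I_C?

Assume active: I_B = (7.9 − 0.7)/(27 + 101×2.2) = 0.0289 mA, I_C = β·I_B = 2.89 mA.
Then V_CE = 12 − 2.89×3.9 − 2.92×2.2 = -5.69 V < 0.2 V — the active assumption fails.
Re-solve with V_CE = 0.2 V. KCL at the emitter: V_E/R_E = (V_BB−0.7−V_E)/R_B + (V_CC−0.2−V_E)/R_C, giving V_E = 4.4 V.
I_C = (V_CC − 0.2 − V_E)/R_C = (11.8 − 4.4)/3.9 = 1.9 mA.
Check: I_B = (7.2 − 4.4)/27 = 0.104 mA, and β·I_B = 10.4 mA > I_C, confirming saturation.

saturation; I_C ≈ 1.9 mA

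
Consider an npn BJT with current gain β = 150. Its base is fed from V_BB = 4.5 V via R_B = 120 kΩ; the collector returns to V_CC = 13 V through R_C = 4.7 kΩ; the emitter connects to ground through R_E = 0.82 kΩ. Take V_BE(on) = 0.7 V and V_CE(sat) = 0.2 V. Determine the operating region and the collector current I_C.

Assume active: I_B = (4.5 − 0.7)/(120 + 151×0.82) = 0.0156 mA, I_C = β·I_B = 2.34 mA.
Then V_CE = 13 − 2.34×4.7 − 2.35×0.82 = 0.0826 V < 0.2 V — the active assumption fails.
Re-solve with V_CE = 0.2 V. KCL at the emitter: V_E/R_E = (V_BB−0.7−V_E)/R_B + (V_CC−0.2−V_E)/R_C, giving V_E = 1.91 V.
I_C = (V_CC − 0.2 − V_E)/R_C = (12.8 − 1.91)/4.7 = 2.32 mA.
Check: I_B = (3.8 − 1.91)/120 = 0.0157 mA, and β·I_B = 2.36 mA > I_C, confirming saturation.

saturation; I_C ≈ 2.3 mA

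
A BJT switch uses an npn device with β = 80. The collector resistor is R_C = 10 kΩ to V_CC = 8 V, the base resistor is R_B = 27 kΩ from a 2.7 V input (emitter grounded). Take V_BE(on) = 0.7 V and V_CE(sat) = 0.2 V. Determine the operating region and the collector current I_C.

Assume active: I_B = (2.7 − 0.7)/27 = 0.0741 mA, giving I_C = β·I_B = 5.93 mA.
But then V_CE = 8 − 5.93×10 = -51.3 V < V_CE(sat) = 0.2 V — impossible in the active region.
So the transistor is saturated. With V_CE = 0.2 V, I_C = (V_CC − 0.2)/R_C = 7.8/10 = 0.78 mA.
Check: β·I_B = 5.93 mA > I_C = 0.78 mA, confirming saturation.

saturation; I_C ≈ 0.78 mA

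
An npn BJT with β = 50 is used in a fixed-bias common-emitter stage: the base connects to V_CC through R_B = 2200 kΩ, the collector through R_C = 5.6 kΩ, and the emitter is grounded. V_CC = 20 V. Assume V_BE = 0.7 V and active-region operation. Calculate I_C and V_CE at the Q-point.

Base loop: V_CC = I_B·R_B + V_BE, so I_B = (20 − 0.7)/2200 kΩ = 0.00877 mA.
In the active region I_C = β·I_B = 50 × 0.00877 = 0.439 mA.
Collector loop: V_CE = V_CC − I_C·R_C = 20 − 0.439×5.6 = 17.5 V.
Since V_CE = 17.5 V > V_CE(sat) ≈ 0.2 V, the transistor is in the active region as assumed.

I_C ≈ 0.44 mA, V_CE ≈ 18 V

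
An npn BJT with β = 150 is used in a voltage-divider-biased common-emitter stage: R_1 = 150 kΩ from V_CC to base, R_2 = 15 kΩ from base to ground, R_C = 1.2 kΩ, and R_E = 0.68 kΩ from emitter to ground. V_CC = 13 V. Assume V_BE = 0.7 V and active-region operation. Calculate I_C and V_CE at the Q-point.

Thevenize the base divider: V_Th = V_CC·R_2/(R_1+R_2) = 13×15/165 = 1.18 V, R_Th = R_1‖R_2 = 13.6 kΩ.
Base-emitter loop: V_Th = I_B·R_Th + V_BE + (β+1)I_B·R_E, so I_B = (1.18 − 0.7) / (13.6 + 151×0.68) = 0.00414 mA.
I_C = β·I_B = 150×0.00414 = 0.621 mA, and I_E = (β+1)I_B = 0.625 mA.
V_CE = V_CC − I_C·R_C − I_E·R_E = 13 − 0.621×1.2 − 0.625×0.68 = 11.8 V.
V_CE = 11.8 V > 0.2 V confirms active-region operation.

I_C ≈ 0.62 mA, V_CE ≈ 12 V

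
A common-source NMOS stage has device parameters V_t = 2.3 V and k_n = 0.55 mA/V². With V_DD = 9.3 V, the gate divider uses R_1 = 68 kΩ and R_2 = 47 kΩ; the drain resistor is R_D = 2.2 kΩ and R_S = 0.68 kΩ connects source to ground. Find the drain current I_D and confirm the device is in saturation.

I_D ≈ 0.41 mA

V_G = V_DD·R_2/(R_1+R_2) = 9.3×47/115 = 3.8 V.
Assume saturation: I_D = (k_n/2)(V_GS − V_t)² with V_GS = V_G − I_D·R_S = 3.8 − 0.68·I_D.
Substituting gives 0.127·I_D² − 1.56·I_D + 0.619 = 0, with roots I_D = 0.41 or 11.9 mA.
The root I_D = 11.9 mA gives V_GS = -4.27 V ≤ V_t, so take I_D = 0.41 mA.
Then V_GS = 3.52 V and V_DS = V_DD − I_D(R_D+R_S) = 9.3 − 0.41×2.88 = 8.12 V.
Saturation requires V_DS ≥ V_GS − V_t = 1.22 V; 8.12 ≥ 1.22 ✓.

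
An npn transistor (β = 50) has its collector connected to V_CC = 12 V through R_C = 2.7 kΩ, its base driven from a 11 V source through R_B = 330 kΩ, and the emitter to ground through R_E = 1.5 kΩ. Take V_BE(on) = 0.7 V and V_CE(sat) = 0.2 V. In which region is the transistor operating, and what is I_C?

active; I_C ≈ 1.3 mA

Assume active. Base-emitter loop: I_B = (V_BB − V_BE)/(R_B + (β+1)R_E) = (11 − 0.7)/(330 + 51×1.5) = 0.0253 mA.
I_C = β·I_B = 50×0.0253 = 1.27 mA.
V_CE = V_CC − I_C·R_C − I_E·R_E = 12 − 1.27×2.7 − 1.29×1.5 = 6.64 V > V_CE(sat), so the active-region assumption holds.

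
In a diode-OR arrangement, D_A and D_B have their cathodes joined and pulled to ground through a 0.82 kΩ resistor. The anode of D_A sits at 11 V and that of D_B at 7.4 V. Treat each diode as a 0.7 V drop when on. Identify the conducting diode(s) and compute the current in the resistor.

Assume both conduct. Then node N would need to be at both 11−0.7 = 10.3 V and 7.4−0.7 = 6.7 V, which is impossible.
Assume only D_A conducts: V_N = 11 − 0.7 = 10.3 V, so I_R = 10.3/0.82 = 12.6 mA.
Check D_B: its anode-to-cathode voltage is 7.4 − 10.3 = -2.9 V < 0.7 V, so it is off. The assumption is consistent.

Only D_A conducts; I_R ≈ 13 mA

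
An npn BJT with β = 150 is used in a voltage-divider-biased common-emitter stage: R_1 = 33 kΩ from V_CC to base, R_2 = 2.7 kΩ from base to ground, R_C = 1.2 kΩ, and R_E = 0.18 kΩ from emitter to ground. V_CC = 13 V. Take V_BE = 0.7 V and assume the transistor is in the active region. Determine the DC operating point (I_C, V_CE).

Thevenize the base divider: V_Th = V_CC·R_2/(R_1+R_2) = 13×2.7/35.7 = 0.983 V, R_Th = R_1‖R_2 = 2.5 kΩ.
Base-emitter loop: V_Th = I_B·R_Th + V_BE + (β+1)I_B·R_E, so I_B = (0.983 − 0.7) / (2.5 + 151×0.18) = 0.00954 mA.
I_C = β·I_B = 150×0.00954 = 1.43 mA, and I_E = (β+1)I_B = 1.44 mA.
V_CE = V_CC − I_C·R_C − I_E·R_E = 13 − 1.43×1.2 − 1.44×0.18 = 11 V.
V_CE = 11 V > 0.2 V confirms active-region operation.

I_C ≈ 1.4 mA, V_CE ≈ 11 V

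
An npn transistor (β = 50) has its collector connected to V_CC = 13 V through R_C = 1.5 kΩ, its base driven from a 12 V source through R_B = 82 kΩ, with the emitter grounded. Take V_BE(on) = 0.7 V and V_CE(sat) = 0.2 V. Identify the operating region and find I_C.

Assume active. Base-emitter loop: I_B = (V_BB − V_BE)/R_B = (12 − 0.7)/82 = 0.138 mA.
I_C = β·I_B = 50×0.138 = 6.89 mA.
V_CE = V_CC − I_C·R_C = 13 − 6.89×1.5 = 2.66 V > V_CE(sat), so the active-region assumption holds.

active; I_C ≈ 6.9 mA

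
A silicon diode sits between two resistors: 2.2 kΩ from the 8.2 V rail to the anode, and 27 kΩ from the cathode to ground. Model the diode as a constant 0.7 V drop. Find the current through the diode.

The two resistors are in series with the diode, so KVL gives 8.2 = I·2.2 + 0.7 + I·27.
I = (8.2 − 0.7) / (2.2 + 27) kΩ = 7.5 / 29.2 = 0.257 mA.

I ≈ 0.26 mA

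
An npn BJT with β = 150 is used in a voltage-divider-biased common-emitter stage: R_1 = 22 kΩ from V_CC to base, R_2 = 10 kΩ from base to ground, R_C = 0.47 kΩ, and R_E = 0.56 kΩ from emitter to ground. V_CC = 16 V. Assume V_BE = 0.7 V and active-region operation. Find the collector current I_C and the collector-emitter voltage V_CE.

Thevenize the base divider: V_Th = V_CC·R_2/(R_1+R_2) = 16×10/32 = 5 V, R_Th = R_1‖R_2 = 6.88 kΩ.
Base-emitter loop: V_Th = I_B·R_Th + V_BE + (β+1)I_B·R_E, so I_B = (5 − 0.7) / (6.88 + 151×0.56) = 0.047 mA.
I_C = β·I_B = 150×0.047 = 7.05 mA, and I_E = (β+1)I_B = 7.1 mA.
V_CE = V_CC − I_C·R_C − I_E·R_E = 16 − 7.05×0.47 − 7.1×0.56 = 8.71 V.
V_CE = 8.71 V > 0.2 V confirms active-region operation.

I_C ≈ 7.1 mA, V_CE ≈ 8.7 V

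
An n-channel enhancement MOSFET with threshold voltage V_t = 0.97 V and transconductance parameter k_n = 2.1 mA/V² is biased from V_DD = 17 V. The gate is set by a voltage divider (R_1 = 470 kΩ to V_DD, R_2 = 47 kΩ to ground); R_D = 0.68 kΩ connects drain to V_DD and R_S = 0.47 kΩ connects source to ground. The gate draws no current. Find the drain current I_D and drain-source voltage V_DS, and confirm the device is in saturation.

I_D ≈ 0.23 mA, V_DS ≈ 17 V

V_G = V_DD·R_2/(R_1+R_2) = 17×47/517 = 1.55 V.
Assume saturation: I_D = (k_n/2)(V_GS − V_t)² with V_GS = V_G − I_D·R_S = 1.55 − 0.47·I_D.
Substituting gives 0.232·I_D² − 1.57·I_D + 0.348 = 0, with roots I_D = 0.23 or 6.53 mA.
The root I_D = 6.53 mA gives V_GS = -1.52 V ≤ V_t, so take I_D = 0.23 mA.
Then V_GS = 1.44 V and V_DS = V_DD − I_D(R_D+R_S) = 17 − 0.23×1.15 = 16.7 V.
Saturation requires V_DS ≥ V_GS − V_t = 0.468 V; 16.7 ≥ 0.468 ✓.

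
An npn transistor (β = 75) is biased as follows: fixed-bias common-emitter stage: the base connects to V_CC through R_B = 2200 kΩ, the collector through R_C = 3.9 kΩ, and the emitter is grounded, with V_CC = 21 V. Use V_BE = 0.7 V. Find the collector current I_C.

Base loop: V_CC = I_B·R_B + V_BE, so I_B = (21 − 0.7)/2200 kΩ = 0.00923 mA.
In the active region I_C = β·I_B = 75 × 0.00923 = 0.692 mA.
Collector loop: V_CE = V_CC − I_C·R_C = 21 − 0.692×3.9 = 18.3 V.
Since V_CE = 18.3 V > V_CE(sat) ≈ 0.2 V, the transistor is in the active region as assumed.

I_C ≈ 0.69 mA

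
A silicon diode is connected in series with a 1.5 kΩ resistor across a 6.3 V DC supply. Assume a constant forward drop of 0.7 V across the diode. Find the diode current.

KVL around the loop: 6.3 = V_D + I·R = 0.7 + I × 1.5 kΩ.
So I = (6.3 − 0.7) / 1.5 kΩ = 5.6 / 1.5 = 3.73 mA.

I ≈ 3.7 mA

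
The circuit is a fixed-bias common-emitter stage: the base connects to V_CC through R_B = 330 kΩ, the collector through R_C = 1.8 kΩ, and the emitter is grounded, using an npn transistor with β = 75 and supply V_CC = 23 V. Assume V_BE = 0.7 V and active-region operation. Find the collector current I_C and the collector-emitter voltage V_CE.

I_C ≈ 5.1 mA, V_CE ≈ 14 V

Base loop: V_CC = I_B·R_B + V_BE, so I_B = (23 − 0.7)/330 kΩ = 0.0676 mA.
In the active region I_C = β·I_B = 75 × 0.0676 = 5.07 mA.
Collector loop: V_CE = V_CC − I_C·R_C = 23 − 5.07×1.8 = 13.9 V.
Since V_CE = 13.9 V > V_CE(sat) ≈ 0.2 V, the transistor is in the active region as assumed.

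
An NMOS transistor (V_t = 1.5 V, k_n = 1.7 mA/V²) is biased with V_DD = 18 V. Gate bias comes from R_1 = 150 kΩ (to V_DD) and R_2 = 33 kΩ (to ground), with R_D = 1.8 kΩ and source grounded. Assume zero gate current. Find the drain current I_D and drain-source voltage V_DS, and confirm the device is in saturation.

V_G = V_DD·R_2/(R_1+R_2) = 18×33/183 = 3.25 V. With the source grounded, V_GS = V_G = 3.25 V.
Assume saturation: I_D = (k_n/2)(V_GS − V_t)² = (1.7/2)×(3.25 − 1.5)² = 0.85×1.75² = 2.59 mA.
V_DS = V_DD − I_D·R_D = 18 − 2.59×1.8 = 13.3 V.
Saturation requires V_DS ≥ V_GS − V_t = 1.75 V; 13.3 ≥ 1.75 ✓.

I_D ≈ 2.6 mA, V_DS ≈ 13 V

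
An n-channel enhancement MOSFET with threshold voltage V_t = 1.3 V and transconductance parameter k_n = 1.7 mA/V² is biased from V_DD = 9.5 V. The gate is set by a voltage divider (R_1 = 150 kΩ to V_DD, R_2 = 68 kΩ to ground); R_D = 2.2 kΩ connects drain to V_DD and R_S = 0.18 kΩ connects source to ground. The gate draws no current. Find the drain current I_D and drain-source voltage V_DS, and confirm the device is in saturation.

I_D ≈ 1.6 mA, V_DS ≈ 5.7 V

V_G = V_DD·R_2/(R_1+R_2) = 9.5×68/218 = 2.96 V.
Assume saturation: I_D = (k_n/2)(V_GS − V_t)² with V_GS = V_G − I_D·R_S = 2.96 − 0.18·I_D.
Substituting gives 0.0275·I_D² − 1.51·I_D + 2.35 = 0, with roots I_D = 1.61 or 53.2 mA.
The root I_D = 53.2 mA gives V_GS = -6.61 V ≤ V_t, so take I_D = 1.61 mA.
Then V_GS = 2.67 V and V_DS = V_DD − I_D(R_D+R_S) = 9.5 − 1.61×2.38 = 5.68 V.
Saturation requires V_DS ≥ V_GS − V_t = 1.37 V; 5.68 ≥ 1.37 ✓.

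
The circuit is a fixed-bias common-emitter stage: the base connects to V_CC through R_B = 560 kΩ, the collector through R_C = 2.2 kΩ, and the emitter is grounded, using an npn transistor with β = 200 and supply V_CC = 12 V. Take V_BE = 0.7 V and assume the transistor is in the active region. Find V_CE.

V_CE ≈ 3.1 V

Base loop: V_CC = I_B·R_B + V_BE, so I_B = (12 − 0.7)/560 kΩ = 0.0202 mA.
In the active region I_C = β·I_B = 200 × 0.0202 = 4.04 mA.
Collector loop: V_CE = V_CC − I_C·R_C = 12 − 4.04×2.2 = 3.12 V.
Since V_CE = 3.12 V > V_CE(sat) ≈ 0.2 V, the transistor is in the active region as assumed.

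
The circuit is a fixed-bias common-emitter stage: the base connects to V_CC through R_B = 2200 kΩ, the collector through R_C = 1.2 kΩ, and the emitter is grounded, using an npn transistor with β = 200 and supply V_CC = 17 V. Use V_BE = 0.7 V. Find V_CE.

V_CE ≈ 15 V

Base loop: V_CC = I_B·R_B + V_BE, so I_B = (17 − 0.7)/2200 kΩ = 0.00741 mA.
In the active region I_C = β·I_B = 200 × 0.00741 = 1.48 mA.
Collector loop: V_CE = V_CC − I_C·R_C = 17 − 1.48×1.2 = 15.2 V.
Since V_CE = 15.2 V > V_CE(sat) ≈ 0.2 V, the transistor is in the active region as assumed.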